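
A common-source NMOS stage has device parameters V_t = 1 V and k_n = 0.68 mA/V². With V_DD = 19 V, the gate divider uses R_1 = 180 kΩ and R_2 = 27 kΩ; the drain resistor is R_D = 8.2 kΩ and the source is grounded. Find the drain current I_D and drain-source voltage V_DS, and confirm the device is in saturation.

I_D ≈ 0.74 mA, V_DS ≈ 13 V

V_G = V_DD·R_2/(R_1+R_2) = 19×27/207 = 2.48 V. With the source grounded, V_GS = V_G = 2.48 V.
Assume saturation: I_D = (k_n/2)(V_GS − V_t)² = (0.68/2)×(2.48 − 1)² = 0.34×1.48² = 0.743 mA.
V_DS = V_DD − I_D·R_D = 19 − 0.743×8.2 = 12.9 V.
Saturation requires V_DS ≥ V_GS − V_t = 1.48 V; 12.9 ≥ 1.48 ✓.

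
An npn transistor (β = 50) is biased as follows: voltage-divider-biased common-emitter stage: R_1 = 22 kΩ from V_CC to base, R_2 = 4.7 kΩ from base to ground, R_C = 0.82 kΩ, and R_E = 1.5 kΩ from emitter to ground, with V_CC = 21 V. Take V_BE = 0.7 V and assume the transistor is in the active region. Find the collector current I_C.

Thevenize the base divider: V_Th = V_CC·R_2/(R_1+R_2) = 21×4.7/26.7 = 3.7 V, R_Th = R_1‖R_2 = 3.87 kΩ.
Base-emitter loop: V_Th = I_B·R_Th + V_BE + (β+1)I_B·R_E, so I_B = (3.7 − 0.7) / (3.87 + 51×1.5) = 0.0373 mA.
I_C = β·I_B = 50×0.0373 = 1.86 mA, and I_E = (β+1)I_B = 1.9 mA.
V_CE = V_CC − I_C·R_C − I_E·R_E = 21 − 1.86×0.82 − 1.9×1.5 = 16.6 V.
V_CE = 16.6 V > 0.2 V confirms active-region operation.

I_C ≈ 1.9 mA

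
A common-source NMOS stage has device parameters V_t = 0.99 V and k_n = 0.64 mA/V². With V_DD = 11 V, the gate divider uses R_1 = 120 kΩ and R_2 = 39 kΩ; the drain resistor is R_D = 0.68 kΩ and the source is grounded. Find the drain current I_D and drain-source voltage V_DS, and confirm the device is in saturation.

I_D ≈ 0.93 mA, V_DS ≈ 10 V

V_G = V_DD·R_2/(R_1+R_2) = 11×39/159 = 2.7 V. With the source grounded, V_GS = V_G = 2.7 V.
Assume saturation: I_D = (k_n/2)(V_GS − V_t)² = (0.64/2)×(2.7 − 0.99)² = 0.32×1.71² = 0.934 mA.
V_DS = V_DD − I_D·R_D = 11 − 0.934×0.68 = 10.4 V.
Saturation requires V_DS ≥ V_GS − V_t = 1.71 V; 10.4 ≥ 1.71 ✓.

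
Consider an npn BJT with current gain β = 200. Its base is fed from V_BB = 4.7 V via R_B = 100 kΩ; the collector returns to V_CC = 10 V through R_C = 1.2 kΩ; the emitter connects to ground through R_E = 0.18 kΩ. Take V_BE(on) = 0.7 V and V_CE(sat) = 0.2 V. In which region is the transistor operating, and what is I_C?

Assume active. Base-emitter loop: I_B = (V_BB − V_BE)/(R_B + (β+1)R_E) = (4.7 − 0.7)/(100 + 201×0.18) = 0.0294 mA.
I_C = β·I_B = 200×0.0294 = 5.87 mA.
V_CE = V_CC − I_C·R_C − I_E·R_E = 10 − 5.87×1.2 − 5.9×0.18 = 1.89 V > V_CE(sat), so the active-region assumption holds.

active; I_C ≈ 5.9 mA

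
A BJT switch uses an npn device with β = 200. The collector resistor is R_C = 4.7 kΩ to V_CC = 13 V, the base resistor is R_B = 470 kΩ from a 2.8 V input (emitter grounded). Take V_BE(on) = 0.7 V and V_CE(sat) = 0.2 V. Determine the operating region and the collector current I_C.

Assume active. Base-emitter loop: I_B = (V_BB − V_BE)/R_B = (2.8 − 0.7)/470 = 0.00447 mA.
I_C = β·I_B = 200×0.00447 = 0.894 mA.
V_CE = V_CC − I_C·R_C = 13 − 0.894×4.7 = 8.8 V > V_CE(sat), so the active-region assumption holds.

active; I_C ≈ 0.89 mA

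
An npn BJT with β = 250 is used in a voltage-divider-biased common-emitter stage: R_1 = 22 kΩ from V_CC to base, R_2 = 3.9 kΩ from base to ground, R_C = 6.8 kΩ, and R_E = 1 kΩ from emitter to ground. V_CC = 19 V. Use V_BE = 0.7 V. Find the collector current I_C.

Thevenize the base divider: V_Th = V_CC·R_2/(R_1+R_2) = 19×3.9/25.9 = 2.86 V, R_Th = R_1‖R_2 = 3.31 kΩ.
Base-emitter loop: V_Th = I_B·R_Th + V_BE + (β+1)I_B·R_E, so I_B = (2.86 − 0.7) / (3.31 + 251×1) = 0.0085 mA.
I_C = β·I_B = 250×0.0085 = 2.12 mA, and I_E = (β+1)I_B = 2.13 mA.
V_CE = V_CC − I_C·R_C − I_E·R_E = 19 − 2.12×6.8 − 2.13×1 = 2.42 V.
V_CE = 2.42 V > 0.2 V confirms active-region operation.

I_C ≈ 2.1 mA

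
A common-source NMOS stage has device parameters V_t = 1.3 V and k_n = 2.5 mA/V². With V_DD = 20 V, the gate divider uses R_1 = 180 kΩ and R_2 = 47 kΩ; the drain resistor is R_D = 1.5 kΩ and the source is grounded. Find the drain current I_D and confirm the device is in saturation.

V_G = V_DD·R_2/(R_1+R_2) = 20×47/227 = 4.14 V. With the source grounded, V_GS = V_G = 4.14 V.
Assume saturation: I_D = (k_n/2)(V_GS − V_t)² = (2.5/2)×(4.14 − 1.3)² = 1.25×2.84² = 10.1 mA.
V_DS = V_DD − I_D·R_D = 20 − 10.1×1.5 = 4.87 V.
Saturation requires V_DS ≥ V_GS − V_t = 2.84 V; 4.87 ≥ 2.84 ✓.

I_D ≈ 10 mA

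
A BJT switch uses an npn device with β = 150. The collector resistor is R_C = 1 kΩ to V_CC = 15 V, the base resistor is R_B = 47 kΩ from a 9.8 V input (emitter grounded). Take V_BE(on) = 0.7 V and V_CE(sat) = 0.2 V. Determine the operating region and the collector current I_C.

Assume active: I_B = (9.8 − 0.7)/47 = 0.194 mA, giving I_C = β·I_B = 29 mA.
But then V_CE = 15 − 29×1 = -14 V < V_CE(sat) = 0.2 V — impossible in the active region.
So the transistor is saturated. With V_CE = 0.2 V, I_C = (V_CC − 0.2)/R_C = 14.8/1 = 14.8 mA.
Check: β·I_B = 29 mA > I_C = 14.8 mA, confirming saturation.

saturation; I_C ≈ 15 mA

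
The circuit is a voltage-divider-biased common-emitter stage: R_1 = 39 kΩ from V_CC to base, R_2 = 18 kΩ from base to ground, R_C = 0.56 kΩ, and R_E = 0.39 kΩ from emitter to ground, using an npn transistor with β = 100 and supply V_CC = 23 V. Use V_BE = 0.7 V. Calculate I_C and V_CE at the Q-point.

I_C ≈ 13 mA, V_CE ≈ 11 V

Thevenize the base divider: V_Th = V_CC·R_2/(R_1+R_2) = 23×18/57 = 7.26 V, R_Th = R_1‖R_2 = 12.3 kΩ.
Base-emitter loop: V_Th = I_B·R_Th + V_BE + (β+1)I_B·R_E, so I_B = (7.26 − 0.7) / (12.3 + 101×0.39) = 0.127 mA.
I_C = β·I_B = 100×0.127 = 12.7 mA, and I_E = (β+1)I_B = 12.8 mA.
V_CE = V_CC − I_C·R_C − I_E·R_E = 23 − 12.7×0.56 − 12.8×0.39 = 10.9 V.
V_CE = 10.9 V > 0.2 V confirms active-region operation.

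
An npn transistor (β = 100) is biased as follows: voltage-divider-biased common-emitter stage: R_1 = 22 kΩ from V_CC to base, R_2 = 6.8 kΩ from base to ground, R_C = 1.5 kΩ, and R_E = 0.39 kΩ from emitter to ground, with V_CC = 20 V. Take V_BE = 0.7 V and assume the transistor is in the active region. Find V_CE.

V_CE ≈ 2.9 V

Thevenize the base divider: V_Th = V_CC·R_2/(R_1+R_2) = 20×6.8/28.8 = 4.72 V, R_Th = R_1‖R_2 = 5.19 kΩ.
Base-emitter loop: V_Th = I_B·R_Th + V_BE + (β+1)I_B·R_E, so I_B = (4.72 − 0.7) / (5.19 + 101×0.39) = 0.0902 mA.
I_C = β·I_B = 100×0.0902 = 9.02 mA, and I_E = (β+1)I_B = 9.11 mA.
V_CE = V_CC − I_C·R_C − I_E·R_E = 20 − 9.02×1.5 − 9.11×0.39 = 2.91 V.
V_CE = 2.91 V > 0.2 V confirms active-region operation.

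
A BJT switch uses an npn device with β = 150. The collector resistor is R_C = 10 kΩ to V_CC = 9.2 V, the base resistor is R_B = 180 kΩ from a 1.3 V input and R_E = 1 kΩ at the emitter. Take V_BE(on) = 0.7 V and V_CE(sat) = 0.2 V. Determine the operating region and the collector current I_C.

active; I_C ≈ 0.27 mA

Assume active. Base-emitter loop: I_B = (V_BB − V_BE)/(R_B + (β+1)R_E) = (1.3 − 0.7)/(180 + 151×1) = 0.00181 mA.
I_C = β·I_B = 150×0.00181 = 0.272 mA.
V_CE = V_CC − I_C·R_C − I_E·R_E = 9.2 − 0.272×10 − 0.274×1 = 6.21 V > V_CE(sat), so the active-region assumption holds.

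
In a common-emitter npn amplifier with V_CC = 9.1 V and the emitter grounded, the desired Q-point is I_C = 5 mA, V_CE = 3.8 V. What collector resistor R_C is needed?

R_C ≈ 1.1 kΩ

Collector loop: V_CC = I_C·R_C + V_CE.
R_C = (V_CC − V_CE)/I_C = (9.1 − 3.8)/5 = 1.06 kΩ.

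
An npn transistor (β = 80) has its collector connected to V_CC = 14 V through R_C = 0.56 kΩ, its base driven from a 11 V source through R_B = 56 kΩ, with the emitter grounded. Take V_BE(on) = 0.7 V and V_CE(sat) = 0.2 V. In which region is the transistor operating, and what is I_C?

active; I_C ≈ 15 mA

Assume active. Base-emitter loop: I_B = (V_BB − V_BE)/R_B = (11 − 0.7)/56 = 0.184 mA.
I_C = β·I_B = 80×0.184 = 14.7 mA.
V_CE = V_CC − I_C·R_C = 14 − 14.7×0.56 = 5.76 V > V_CE(sat), so the active-region assumption holds.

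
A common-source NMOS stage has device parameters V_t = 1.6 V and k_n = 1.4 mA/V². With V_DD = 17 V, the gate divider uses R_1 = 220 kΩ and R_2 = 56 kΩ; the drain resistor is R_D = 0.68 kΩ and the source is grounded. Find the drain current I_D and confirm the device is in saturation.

V_G = V_DD·R_2/(R_1+R_2) = 17×56/276 = 3.45 V. With the source grounded, V_GS = V_G = 3.45 V.
Assume saturation: I_D = (k_n/2)(V_GS − V_t)² = (1.4/2)×(3.45 − 1.6)² = 0.7×1.85² = 2.39 mA.
V_DS = V_DD − I_D·R_D = 17 − 2.39×0.68 = 15.4 V.
Saturation requires V_DS ≥ V_GS − V_t = 1.85 V; 15.4 ≥ 1.85 ✓.

I_D ≈ 2.4 mA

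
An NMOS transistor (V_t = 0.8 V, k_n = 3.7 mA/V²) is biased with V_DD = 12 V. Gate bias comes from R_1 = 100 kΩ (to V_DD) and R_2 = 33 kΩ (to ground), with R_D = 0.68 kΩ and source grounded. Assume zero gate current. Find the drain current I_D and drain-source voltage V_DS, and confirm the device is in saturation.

I_D ≈ 8.8 mA, V_DS ≈ 6 V

V_G = V_DD·R_2/(R_1+R_2) = 12×33/133 = 2.98 V. With the source grounded, V_GS = V_G = 2.98 V.
Assume saturation: I_D = (k_n/2)(V_GS − V_t)² = (3.7/2)×(2.98 − 0.8)² = 1.85×2.18² = 8.77 mA.
V_DS = V_DD − I_D·R_D = 12 − 8.77×0.68 = 6.04 V.
Saturation requires V_DS ≥ V_GS − V_t = 2.18 V; 6.04 ≥ 2.18 ✓.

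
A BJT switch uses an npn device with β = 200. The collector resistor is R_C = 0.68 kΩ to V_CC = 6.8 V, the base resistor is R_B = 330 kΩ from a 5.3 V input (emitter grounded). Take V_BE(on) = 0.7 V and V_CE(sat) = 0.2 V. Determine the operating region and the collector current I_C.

Assume active. Base-emitter loop: I_B = (V_BB − V_BE)/R_B = (5.3 − 0.7)/330 = 0.0139 mA.
I_C = β·I_B = 200×0.0139 = 2.79 mA.
V_CE = V_CC − I_C·R_C = 6.8 − 2.79×0.68 = 4.9 V > V_CE(sat), so the active-region assumption holds.

active; I_C ≈ 2.8 mA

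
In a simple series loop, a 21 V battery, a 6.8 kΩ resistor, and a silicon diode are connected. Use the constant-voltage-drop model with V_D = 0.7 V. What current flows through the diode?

KVL around the loop: 21 = V_D + I·R = 0.7 + I × 6.8 kΩ.
So I = (21 − 0.7) / 6.8 kΩ = 20.3 / 6.8 = 2.99 mA.

I ≈ 3 mA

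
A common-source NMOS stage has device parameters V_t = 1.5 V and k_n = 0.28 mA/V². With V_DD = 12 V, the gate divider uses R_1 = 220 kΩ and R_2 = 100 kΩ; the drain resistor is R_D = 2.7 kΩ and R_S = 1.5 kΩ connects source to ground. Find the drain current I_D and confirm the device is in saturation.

I_D ≈ 0.39 mA

V_G = V_DD·R_2/(R_1+R_2) = 12×100/320 = 3.75 V.
Assume saturation: I_D = (k_n/2)(V_GS − V_t)² with V_GS = V_G − I_D·R_S = 3.75 − 1.5·I_D.
Substituting gives 0.315·I_D² − 1.95·I_D + 0.709 = 0, with roots I_D = 0.389 or 5.79 mA.
The root I_D = 5.79 mA gives V_GS = -4.93 V ≤ V_t, so take I_D = 0.389 mA.
Then V_GS = 3.17 V and V_DS = V_DD − I_D(R_D+R_S) = 12 − 0.389×4.2 = 10.4 V.
Saturation requires V_DS ≥ V_GS − V_t = 1.67 V; 10.4 ≥ 1.67 ✓.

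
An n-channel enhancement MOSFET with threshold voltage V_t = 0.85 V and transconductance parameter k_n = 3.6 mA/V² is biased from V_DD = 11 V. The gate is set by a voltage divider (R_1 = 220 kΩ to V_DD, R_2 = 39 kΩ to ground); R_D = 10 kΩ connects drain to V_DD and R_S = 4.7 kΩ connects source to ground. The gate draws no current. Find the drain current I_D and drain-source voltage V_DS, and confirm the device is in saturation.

I_D ≈ 0.12 mA, V_DS ≈ 9.3 V

V_G = V_DD·R_2/(R_1+R_2) = 11×39/259 = 1.66 V.
Assume saturation: I_D = (k_n/2)(V_GS − V_t)² with V_GS = V_G − I_D·R_S = 1.66 − 4.7·I_D.
Substituting gives 39.8·I_D² − 14.6·I_D + 1.17 = 0, with roots I_D = 0.117 or 0.251 mA.
The root I_D = 0.251 mA gives V_GS = 0.477 V ≤ V_t, so take I_D = 0.117 mA.
Then V_GS = 1.11 V and V_DS = V_DD − I_D(R_D+R_S) = 11 − 0.117×14.7 = 9.28 V.
Saturation requires V_DS ≥ V_GS − V_t = 0.255 V; 9.28 ≥ 0.255 ✓.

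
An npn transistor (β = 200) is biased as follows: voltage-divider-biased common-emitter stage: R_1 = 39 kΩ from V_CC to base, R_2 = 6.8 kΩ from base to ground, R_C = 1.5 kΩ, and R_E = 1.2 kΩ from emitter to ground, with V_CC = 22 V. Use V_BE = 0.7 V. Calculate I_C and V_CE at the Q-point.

Thevenize the base divider: V_Th = V_CC·R_2/(R_1+R_2) = 22×6.8/45.8 = 3.27 V, R_Th = R_1‖R_2 = 5.79 kΩ.
Base-emitter loop: V_Th = I_B·R_Th + V_BE + (β+1)I_B·R_E, so I_B = (3.27 − 0.7) / (5.79 + 201×1.2) = 0.0104 mA.
I_C = β·I_B = 200×0.0104 = 2.08 mA, and I_E = (β+1)I_B = 2.09 mA.
V_CE = V_CC − I_C·R_C − I_E·R_E = 22 − 2.08×1.5 − 2.09×1.2 = 16.4 V.
V_CE = 16.4 V > 0.2 V confirms active-region operation.

I_C ≈ 2.1 mA, V_CE ≈ 16 V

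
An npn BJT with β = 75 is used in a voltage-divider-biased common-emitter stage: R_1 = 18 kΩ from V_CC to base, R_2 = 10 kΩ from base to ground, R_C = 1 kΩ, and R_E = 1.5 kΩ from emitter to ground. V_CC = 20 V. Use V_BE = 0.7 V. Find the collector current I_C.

Thevenize the base divider: V_Th = V_CC·R_2/(R_1+R_2) = 20×10/28 = 7.14 V, R_Th = R_1‖R_2 = 6.43 kΩ.
Base-emitter loop: V_Th = I_B·R_Th + V_BE + (β+1)I_B·R_E, so I_B = (7.14 − 0.7) / (6.43 + 76×1.5) = 0.0535 mA.
I_C = β·I_B = 75×0.0535 = 4.01 mA, and I_E = (β+1)I_B = 4.07 mA.
V_CE = V_CC − I_C·R_C − I_E·R_E = 20 − 4.01×1 − 4.07×1.5 = 9.89 V.
V_CE = 9.89 V > 0.2 V confirms active-region operation.

I_C ≈ 4 mA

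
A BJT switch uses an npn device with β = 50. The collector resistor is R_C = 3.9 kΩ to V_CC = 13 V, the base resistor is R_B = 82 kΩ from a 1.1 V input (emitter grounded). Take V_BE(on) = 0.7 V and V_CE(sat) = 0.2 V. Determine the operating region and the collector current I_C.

active; I_C ≈ 0.24 mA

Assume active. Base-emitter loop: I_B = (V_BB − V_BE)/R_B = (1.1 − 0.7)/82 = 0.00488 mA.
I_C = β·I_B = 50×0.00488 = 0.244 mA.
V_CE = V_CC − I_C·R_C = 13 − 0.244×3.9 = 12 V > V_CE(sat), so the active-region assumption holds.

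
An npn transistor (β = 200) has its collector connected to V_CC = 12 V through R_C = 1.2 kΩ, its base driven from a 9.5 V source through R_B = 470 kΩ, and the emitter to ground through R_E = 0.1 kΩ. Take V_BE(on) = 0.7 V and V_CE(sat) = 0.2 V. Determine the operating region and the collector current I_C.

Assume active. Base-emitter loop: I_B = (V_BB − V_BE)/(R_B + (β+1)R_E) = (9.5 − 0.7)/(470 + 201×0.1) = 0.018 mA.
I_C = β·I_B = 200×0.018 = 3.59 mA.
V_CE = V_CC − I_C·R_C − I_E·R_E = 12 − 3.59×1.2 − 3.61×0.1 = 7.33 V > V_CE(sat), so the active-region assumption holds.

active; I_C ≈ 3.6 mA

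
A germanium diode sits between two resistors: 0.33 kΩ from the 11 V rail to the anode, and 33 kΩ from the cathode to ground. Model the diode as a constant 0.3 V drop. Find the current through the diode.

I ≈ 0.32 mA

The two resistors are in series with the diode, so KVL gives 11 = I·0.33 + 0.3 + I·33.
I = (11 − 0.3) / (0.33 + 33) kΩ = 10.7 / 33.3 = 0.321 mA.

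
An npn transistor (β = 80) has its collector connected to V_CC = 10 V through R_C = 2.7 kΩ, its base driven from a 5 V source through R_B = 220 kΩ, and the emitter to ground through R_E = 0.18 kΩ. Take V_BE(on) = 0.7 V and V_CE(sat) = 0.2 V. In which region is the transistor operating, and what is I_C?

Assume active. Base-emitter loop: I_B = (V_BB − V_BE)/(R_B + (β+1)R_E) = (5 − 0.7)/(220 + 81×0.18) = 0.0183 mA.
I_C = β·I_B = 80×0.0183 = 1.47 mA.
V_CE = V_CC − I_C·R_C − I_E·R_E = 10 − 1.47×2.7 − 1.48×0.18 = 5.77 V > V_CE(sat), so the active-region assumption holds.

active; I_C ≈ 1.5 mA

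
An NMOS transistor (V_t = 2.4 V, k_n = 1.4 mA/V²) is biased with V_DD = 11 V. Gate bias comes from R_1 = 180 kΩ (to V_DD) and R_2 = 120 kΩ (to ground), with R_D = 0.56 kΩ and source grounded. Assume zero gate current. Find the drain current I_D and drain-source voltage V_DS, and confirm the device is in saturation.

V_G = V_DD·R_2/(R_1+R_2) = 11×120/300 = 4.4 V. With the source grounded, V_GS = V_G = 4.4 V.
Assume saturation: I_D = (k_n/2)(V_GS − V_t)² = (1.4/2)×(4.4 − 2.4)² = 0.7×2² = 2.8 mA.
V_DS = V_DD − I_D·R_D = 11 − 2.8×0.56 = 9.43 V.
Saturation requires V_DS ≥ V_GS − V_t = 2 V; 9.43 ≥ 2 ✓.

I_D ≈ 2.8 mA, V_DS ≈ 9.4 V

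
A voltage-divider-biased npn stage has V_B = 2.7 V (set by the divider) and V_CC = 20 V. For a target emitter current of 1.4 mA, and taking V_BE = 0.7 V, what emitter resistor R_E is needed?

V_E = V_B − V_BE = 2.7 − 0.7 = 2 V.
R_E = V_E / I_E = 2 / 1.4 = 1.43 kΩ.

R_E ≈ 1.4 kΩ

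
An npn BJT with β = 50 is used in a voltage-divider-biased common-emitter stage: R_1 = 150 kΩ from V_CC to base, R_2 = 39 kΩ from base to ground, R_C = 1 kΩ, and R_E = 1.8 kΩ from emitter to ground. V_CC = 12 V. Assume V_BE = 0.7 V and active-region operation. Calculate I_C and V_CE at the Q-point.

I_C ≈ 0.72 mA, V_CE ≈ 9.9 V

Thevenize the base divider: V_Th = V_CC·R_2/(R_1+R_2) = 12×39/189 = 2.48 V, R_Th = R_1‖R_2 = 31 kΩ.
Base-emitter loop: V_Th = I_B·R_Th + V_BE + (β+1)I_B·R_E, so I_B = (2.48 − 0.7) / (31 + 51×1.8) = 0.0145 mA.
I_C = β·I_B = 50×0.0145 = 0.723 mA, and I_E = (β+1)I_B = 0.738 mA.
V_CE = V_CC − I_C·R_C − I_E·R_E = 12 − 0.723×1 − 0.738×1.8 = 9.95 V.
V_CE = 9.95 V > 0.2 V confirms active-region operation.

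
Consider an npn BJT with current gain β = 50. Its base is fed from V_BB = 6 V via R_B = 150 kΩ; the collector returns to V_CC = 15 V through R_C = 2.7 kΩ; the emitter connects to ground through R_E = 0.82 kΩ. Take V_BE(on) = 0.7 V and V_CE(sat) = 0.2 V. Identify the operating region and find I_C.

Assume active. Base-emitter loop: I_B = (V_BB − V_BE)/(R_B + (β+1)R_E) = (6 − 0.7)/(150 + 51×0.82) = 0.0276 mA.
I_C = β·I_B = 50×0.0276 = 1.38 mA.
V_CE = V_CC − I_C·R_C − I_E·R_E = 15 − 1.38×2.7 − 1.41×0.82 = 10.1 V > V_CE(sat), so the active-region assumption holds.

active; I_C ≈ 1.4 mA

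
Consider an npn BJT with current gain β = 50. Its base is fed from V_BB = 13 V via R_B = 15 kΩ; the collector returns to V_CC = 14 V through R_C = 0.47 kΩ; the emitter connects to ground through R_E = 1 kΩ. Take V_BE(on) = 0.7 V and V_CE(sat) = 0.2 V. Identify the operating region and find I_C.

Assume active: I_B = (13 − 0.7)/(15 + 51×1) = 0.186 mA, I_C = β·I_B = 9.32 mA.
Then V_CE = 14 − 9.32×0.47 − 9.5×1 = 0.116 V < 0.2 V — the active assumption fails.
Re-solve with V_CE = 0.2 V. KCL at the emitter: V_E/R_E = (V_BB−0.7−V_E)/R_B + (V_CC−0.2−V_E)/R_C, giving V_E = 9.45 V.
I_C = (V_CC − 0.2 − V_E)/R_C = (13.8 − 9.45)/0.47 = 9.26 mA.
Check: I_B = (12.3 − 9.45)/15 = 0.19 mA, and β·I_B = 9.5 mA > I_C, confirming saturation.

saturation; I_C ≈ 9.3 mA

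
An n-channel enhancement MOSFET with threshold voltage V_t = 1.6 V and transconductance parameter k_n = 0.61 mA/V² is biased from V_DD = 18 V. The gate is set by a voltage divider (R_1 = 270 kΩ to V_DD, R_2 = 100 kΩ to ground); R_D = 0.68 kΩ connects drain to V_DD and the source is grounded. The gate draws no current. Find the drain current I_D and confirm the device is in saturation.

V_G = V_DD·R_2/(R_1+R_2) = 18×100/370 = 4.86 V. With the source grounded, V_GS = V_G = 4.86 V.
Assume saturation: I_D = (k_n/2)(V_GS − V_t)² = (0.61/2)×(4.86 − 1.6)² = 0.305×3.26² = 3.25 mA.
V_DS = V_DD − I_D·R_D = 18 − 3.25×0.68 = 15.8 V.
Saturation requires V_DS ≥ V_GS − V_t = 3.26 V; 15.8 ≥ 3.26 ✓.

I_D ≈ 3.3 mA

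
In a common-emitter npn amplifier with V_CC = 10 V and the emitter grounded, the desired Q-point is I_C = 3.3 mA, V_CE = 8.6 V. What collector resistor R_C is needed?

R_C ≈ 0.42 kΩ

Collector loop: V_CC = I_C·R_C + V_CE.
R_C = (V_CC − V_CE)/I_C = (10 − 8.6)/3.3 = 0.424 kΩ.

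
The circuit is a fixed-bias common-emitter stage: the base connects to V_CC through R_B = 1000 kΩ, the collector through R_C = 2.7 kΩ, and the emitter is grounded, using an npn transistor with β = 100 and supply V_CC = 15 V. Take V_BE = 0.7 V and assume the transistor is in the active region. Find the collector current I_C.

Base loop: V_CC = I_B·R_B + V_BE, so I_B = (15 − 0.7)/1000 kΩ = 0.0143 mA.
In the active region I_C = β·I_B = 100 × 0.0143 = 1.43 mA.
Collector loop: V_CE = V_CC − I_C·R_C = 15 − 1.43×2.7 = 11.1 V.
Since V_CE = 11.1 V > V_CE(sat) ≈ 0.2 V, the transistor is in the active region as assumed.

I_C ≈ 1.4 mA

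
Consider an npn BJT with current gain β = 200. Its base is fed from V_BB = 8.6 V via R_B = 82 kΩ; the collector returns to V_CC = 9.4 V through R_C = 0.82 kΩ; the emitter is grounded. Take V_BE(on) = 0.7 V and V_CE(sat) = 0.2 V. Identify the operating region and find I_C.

Assume active: I_B = (8.6 − 0.7)/82 = 0.0963 mA, giving I_C = β·I_B = 19.3 mA.
But then V_CE = 9.4 − 19.3×0.82 = -6.4 V < V_CE(sat) = 0.2 V — impossible in the active region.
So the transistor is saturated. With V_CE = 0.2 V, I_C = (V_CC − 0.2)/R_C = 9.2/0.82 = 11.2 mA.
Check: β·I_B = 19.3 mA > I_C = 11.2 mA, confirming saturation.

saturation; I_C ≈ 11 mA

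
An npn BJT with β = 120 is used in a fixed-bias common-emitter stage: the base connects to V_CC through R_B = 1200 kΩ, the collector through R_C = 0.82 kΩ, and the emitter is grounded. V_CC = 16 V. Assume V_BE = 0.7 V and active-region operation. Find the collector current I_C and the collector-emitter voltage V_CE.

Base loop: V_CC = I_B·R_B + V_BE, so I_B = (16 − 0.7)/1200 kΩ = 0.0128 mA.
In the active region I_C = β·I_B = 120 × 0.0128 = 1.53 mA.
Collector loop: V_CE = V_CC − I_C·R_C = 16 − 1.53×0.82 = 14.7 V.
Since V_CE = 14.7 V > V_CE(sat) ≈ 0.2 V, the transistor is in the active region as assumed.

I_C ≈ 1.5 mA, V_CE ≈ 15 V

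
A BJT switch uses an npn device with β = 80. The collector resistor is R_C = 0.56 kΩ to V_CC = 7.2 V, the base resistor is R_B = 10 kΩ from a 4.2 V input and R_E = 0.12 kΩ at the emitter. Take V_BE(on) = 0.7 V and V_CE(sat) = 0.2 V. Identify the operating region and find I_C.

saturation; I_C ≈ 10 mA

Assume active: I_B = (4.2 − 0.7)/(10 + 81×0.12) = 0.177 mA, I_C = β·I_B = 14.2 mA.
Then V_CE = 7.2 − 14.2×0.56 − 14.4×0.12 = -2.48 V < 0.2 V — the active assumption fails.
Re-solve with V_CE = 0.2 V. KCL at the emitter: V_E/R_E = (V_BB−0.7−V_E)/R_B + (V_CC−0.2−V_E)/R_C, giving V_E = 1.26 V.
I_C = (V_CC − 0.2 − V_E)/R_C = (7 − 1.26)/0.56 = 10.3 mA.
Check: I_B = (3.5 − 1.26)/10 = 0.224 mA, and β·I_B = 17.9 mA > I_C, confirming saturation.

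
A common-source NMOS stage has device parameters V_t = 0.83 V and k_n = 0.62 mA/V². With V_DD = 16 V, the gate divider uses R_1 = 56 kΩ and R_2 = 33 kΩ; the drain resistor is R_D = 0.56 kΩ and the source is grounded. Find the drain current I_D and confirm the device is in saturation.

V_G = V_DD·R_2/(R_1+R_2) = 16×33/89 = 5.93 V. With the source grounded, V_GS = V_G = 5.93 V.
Assume saturation: I_D = (k_n/2)(V_GS − V_t)² = (0.62/2)×(5.93 − 0.83)² = 0.31×5.1² = 8.07 mA.
V_DS = V_DD − I_D·R_D = 16 − 8.07×0.56 = 11.5 V.
Saturation requires V_DS ≥ V_GS − V_t = 5.1 V; 11.5 ≥ 5.1 ✓.

I_D ≈ 8.1 mA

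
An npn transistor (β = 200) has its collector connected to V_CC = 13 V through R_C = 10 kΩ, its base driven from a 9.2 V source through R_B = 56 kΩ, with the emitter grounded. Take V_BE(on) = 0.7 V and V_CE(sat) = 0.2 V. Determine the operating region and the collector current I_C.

Assume active: I_B = (9.2 − 0.7)/56 = 0.152 mA, giving I_C = β·I_B = 30.4 mA.
But then V_CE = 13 − 30.4×10 = -291 V < V_CE(sat) = 0.2 V — impossible in the active region.
So the transistor is saturated. With V_CE = 0.2 V, I_C = (V_CC − 0.2)/R_C = 12.8/10 = 1.28 mA.
Check: β·I_B = 30.4 mA > I_C = 1.28 mA, confirming saturation.

saturation; I_C ≈ 1.3 mA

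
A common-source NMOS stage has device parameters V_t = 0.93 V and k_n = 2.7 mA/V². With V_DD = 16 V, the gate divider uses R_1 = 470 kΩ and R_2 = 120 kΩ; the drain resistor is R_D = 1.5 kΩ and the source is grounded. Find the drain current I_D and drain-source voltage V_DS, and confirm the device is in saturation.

V_G = V_DD·R_2/(R_1+R_2) = 16×120/590 = 3.25 V. With the source grounded, V_GS = V_G = 3.25 V.
Assume saturation: I_D = (k_n/2)(V_GS − V_t)² = (2.7/2)×(3.25 − 0.93)² = 1.35×2.32² = 7.29 mA.
V_DS = V_DD − I_D·R_D = 16 − 7.29×1.5 = 5.06 V.
Saturation requires V_DS ≥ V_GS − V_t = 2.32 V; 5.06 ≥ 2.32 ✓.

I_D ≈ 7.3 mA, V_DS ≈ 5.1 V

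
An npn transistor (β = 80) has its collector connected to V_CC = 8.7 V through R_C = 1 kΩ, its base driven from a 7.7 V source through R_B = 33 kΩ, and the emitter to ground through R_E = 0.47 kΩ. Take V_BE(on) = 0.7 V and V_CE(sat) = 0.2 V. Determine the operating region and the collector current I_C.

saturation; I_C ≈ 5.7 mA

Assume active: I_B = (7.7 − 0.7)/(33 + 81×0.47) = 0.0985 mA, I_C = β·I_B = 7.88 mA.
Then V_CE = 8.7 − 7.88×1 − 7.98×0.47 = -2.93 V < 0.2 V — the active assumption fails.
Re-solve with V_CE = 0.2 V. KCL at the emitter: V_E/R_E = (V_BB−0.7−V_E)/R_B + (V_CC−0.2−V_E)/R_C, giving V_E = 2.76 V.
I_C = (V_CC − 0.2 − V_E)/R_C = (8.5 − 2.76)/1 = 5.74 mA.
Check: I_B = (7 − 2.76)/33 = 0.129 mA, and β·I_B = 10.3 mA > I_C, confirming saturation.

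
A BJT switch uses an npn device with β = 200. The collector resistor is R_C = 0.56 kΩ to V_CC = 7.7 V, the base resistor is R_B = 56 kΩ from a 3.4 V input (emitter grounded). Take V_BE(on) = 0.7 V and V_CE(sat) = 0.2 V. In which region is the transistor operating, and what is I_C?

active; I_C ≈ 9.6 mA

Assume active. Base-emitter loop: I_B = (V_BB − V_BE)/R_B = (3.4 − 0.7)/56 = 0.0482 mA.
I_C = β·I_B = 200×0.0482 = 9.64 mA.
V_CE = V_CC − I_C·R_C = 7.7 − 9.64×0.56 = 2.3 V > V_CE(sat), so the active-region assumption holds.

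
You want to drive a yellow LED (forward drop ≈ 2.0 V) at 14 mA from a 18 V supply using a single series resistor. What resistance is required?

R ≈ 1.1 kΩ

The resistor drops V_S − V_D = 18 − 2.0 = 16 V at 14 mA.
R = 16 V / 14 mA = 1.14 kΩ.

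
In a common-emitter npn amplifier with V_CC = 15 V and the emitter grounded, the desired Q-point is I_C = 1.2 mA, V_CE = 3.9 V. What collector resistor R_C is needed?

Collector loop: V_CC = I_C·R_C + V_CE.
R_C = (V_CC − V_CE)/I_C = (15 − 3.9)/1.2 = 9.25 kΩ.

R_C ≈ 9.2 kΩ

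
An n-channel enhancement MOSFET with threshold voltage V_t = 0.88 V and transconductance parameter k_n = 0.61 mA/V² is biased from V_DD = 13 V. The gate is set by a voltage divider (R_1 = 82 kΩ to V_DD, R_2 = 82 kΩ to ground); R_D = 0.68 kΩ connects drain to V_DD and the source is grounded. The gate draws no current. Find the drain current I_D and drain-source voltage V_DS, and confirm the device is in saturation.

V_G = V_DD·R_2/(R_1+R_2) = 13×82/164 = 6.5 V. With the source grounded, V_GS = V_G = 6.5 V.
Assume saturation: I_D = (k_n/2)(V_GS − V_t)² = (0.61/2)×(6.5 − 0.88)² = 0.305×5.62² = 9.63 mA.
V_DS = V_DD − I_D·R_D = 13 − 9.63×0.68 = 6.45 V.
Saturation requires V_DS ≥ V_GS − V_t = 5.62 V; 6.45 ≥ 5.62 ✓.

I_D ≈ 9.6 mA, V_DS ≈ 6.4 V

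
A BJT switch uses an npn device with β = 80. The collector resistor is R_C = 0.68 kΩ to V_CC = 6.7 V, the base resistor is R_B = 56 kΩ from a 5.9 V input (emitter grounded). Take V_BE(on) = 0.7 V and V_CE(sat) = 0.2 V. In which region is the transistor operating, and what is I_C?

active; I_C ≈ 7.4 mA

Assume active. Base-emitter loop: I_B = (V_BB − V_BE)/R_B = (5.9 − 0.7)/56 = 0.0929 mA.
I_C = β·I_B = 80×0.0929 = 7.43 mA.
V_CE = V_CC − I_C·R_C = 6.7 − 7.43×0.68 = 1.65 V > V_CE(sat), so the active-region assumption holds.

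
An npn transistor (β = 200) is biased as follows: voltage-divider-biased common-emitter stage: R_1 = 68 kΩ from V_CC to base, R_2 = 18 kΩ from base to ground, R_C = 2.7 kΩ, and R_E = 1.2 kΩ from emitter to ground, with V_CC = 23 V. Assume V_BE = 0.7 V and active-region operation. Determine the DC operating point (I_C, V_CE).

I_C ≈ 3.2 mA, V_CE ≈ 10 V

Thevenize the base divider: V_Th = V_CC·R_2/(R_1+R_2) = 23×18/86 = 4.81 V, R_Th = R_1‖R_2 = 14.2 kΩ.
Base-emitter loop: V_Th = I_B·R_Th + V_BE + (β+1)I_B·R_E, so I_B = (4.81 − 0.7) / (14.2 + 201×1.2) = 0.0161 mA.
I_C = β·I_B = 200×0.0161 = 3.22 mA, and I_E = (β+1)I_B = 3.24 mA.
V_CE = V_CC − I_C·R_C − I_E·R_E = 23 − 3.22×2.7 − 3.24×1.2 = 10.4 V.
V_CE = 10.4 V > 0.2 V confirms active-region operation.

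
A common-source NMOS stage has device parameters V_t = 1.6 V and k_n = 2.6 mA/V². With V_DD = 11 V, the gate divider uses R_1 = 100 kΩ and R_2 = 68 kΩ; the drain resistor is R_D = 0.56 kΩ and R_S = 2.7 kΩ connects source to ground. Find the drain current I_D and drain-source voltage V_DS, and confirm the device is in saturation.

I_D ≈ 0.77 mA, V_DS ≈ 8.5 V

V_G = V_DD·R_2/(R_1+R_2) = 11×68/168 = 4.45 V.
Assume saturation: I_D = (k_n/2)(V_GS − V_t)² with V_GS = V_G − I_D·R_S = 4.45 − 2.7·I_D.
Substituting gives 9.48·I_D² − 21·I_D + 10.6 = 0, with roots I_D = 0.771 or 1.45 mA.
The root I_D = 1.45 mA gives V_GS = 0.545 V ≤ V_t, so take I_D = 0.771 mA.
Then V_GS = 2.37 V and V_DS = V_DD − I_D(R_D+R_S) = 11 − 0.771×3.26 = 8.49 V.
Saturation requires V_DS ≥ V_GS − V_t = 0.77 V; 8.49 ≥ 0.77 ✓.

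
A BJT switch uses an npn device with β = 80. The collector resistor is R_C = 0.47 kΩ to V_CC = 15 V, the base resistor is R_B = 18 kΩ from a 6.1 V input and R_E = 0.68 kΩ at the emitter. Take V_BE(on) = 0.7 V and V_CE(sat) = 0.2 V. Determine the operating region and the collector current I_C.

Assume active. Base-emitter loop: I_B = (V_BB − V_BE)/(R_B + (β+1)R_E) = (6.1 − 0.7)/(18 + 81×0.68) = 0.0739 mA.
I_C = β·I_B = 80×0.0739 = 5.91 mA.
V_CE = V_CC − I_C·R_C − I_E·R_E = 15 − 5.91×0.47 − 5.99×0.68 = 8.15 V > V_CE(sat), so the active-region assumption holds.

active; I_C ≈ 5.9 mA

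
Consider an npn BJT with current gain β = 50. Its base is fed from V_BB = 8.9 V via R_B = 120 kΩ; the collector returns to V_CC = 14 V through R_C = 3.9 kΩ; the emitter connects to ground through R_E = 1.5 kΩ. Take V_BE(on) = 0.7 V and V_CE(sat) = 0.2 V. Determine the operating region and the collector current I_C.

Assume active. Base-emitter loop: I_B = (V_BB − V_BE)/(R_B + (β+1)R_E) = (8.9 − 0.7)/(120 + 51×1.5) = 0.0417 mA.
I_C = β·I_B = 50×0.0417 = 2.09 mA.
V_CE = V_CC − I_C·R_C − I_E·R_E = 14 − 2.09×3.9 − 2.13×1.5 = 2.67 V > V_CE(sat), so the active-region assumption holds.

active; I_C ≈ 2.1 mA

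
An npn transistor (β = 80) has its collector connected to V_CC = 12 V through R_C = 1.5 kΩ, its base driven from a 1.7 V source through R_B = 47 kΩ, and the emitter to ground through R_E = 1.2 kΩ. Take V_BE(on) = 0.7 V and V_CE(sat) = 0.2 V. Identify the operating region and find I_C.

active; I_C ≈ 0.55 mA

Assume active. Base-emitter loop: I_B = (V_BB − V_BE)/(R_B + (β+1)R_E) = (1.7 − 0.7)/(47 + 81×1.2) = 0.00693 mA.
I_C = β·I_B = 80×0.00693 = 0.555 mA.
V_CE = V_CC − I_C·R_C − I_E·R_E = 12 − 0.555×1.5 − 0.562×1.2 = 10.5 V > V_CE(sat), so the active-region assumption holds.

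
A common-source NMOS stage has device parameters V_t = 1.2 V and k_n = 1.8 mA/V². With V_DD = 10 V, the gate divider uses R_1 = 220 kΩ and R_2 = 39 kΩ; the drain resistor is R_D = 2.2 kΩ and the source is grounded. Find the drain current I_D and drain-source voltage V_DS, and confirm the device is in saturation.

I_D ≈ 0.084 mA, V_DS ≈ 9.8 V

V_G = V_DD·R_2/(R_1+R_2) = 10×39/259 = 1.51 V. With the source grounded, V_GS = V_G = 1.51 V.
Assume saturation: I_D = (k_n/2)(V_GS − V_t)² = (1.8/2)×(1.51 − 1.2)² = 0.9×0.306² = 0.0842 mA.
V_DS = V_DD − I_D·R_D = 10 − 0.0842×2.2 = 9.81 V.
Saturation requires V_DS ≥ V_GS − V_t = 0.306 V; 9.81 ≥ 0.306 ✓.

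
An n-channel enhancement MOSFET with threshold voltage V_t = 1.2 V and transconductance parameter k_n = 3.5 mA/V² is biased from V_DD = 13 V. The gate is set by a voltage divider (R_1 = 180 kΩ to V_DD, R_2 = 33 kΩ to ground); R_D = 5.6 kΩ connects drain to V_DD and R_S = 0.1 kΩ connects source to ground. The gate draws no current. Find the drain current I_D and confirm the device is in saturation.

V_G = V_DD·R_2/(R_1+R_2) = 13×33/213 = 2.01 V.
Assume saturation: I_D = (k_n/2)(V_GS − V_t)² with V_GS = V_G − I_D·R_S = 2.01 − 0.1·I_D.
Substituting gives 0.0175·I_D² − 1.28·I_D + 1.16 = 0, with roots I_D = 0.914 or 72.5 mA.
The root I_D = 72.5 mA gives V_GS = -5.24 V ≤ V_t, so take I_D = 0.914 mA.
Then V_GS = 1.92 V and V_DS = V_DD − I_D(R_D+R_S) = 13 − 0.914×5.7 = 7.79 V.
Saturation requires V_DS ≥ V_GS − V_t = 0.723 V; 7.79 ≥ 0.723 ✓.

I_D ≈ 0.91 mA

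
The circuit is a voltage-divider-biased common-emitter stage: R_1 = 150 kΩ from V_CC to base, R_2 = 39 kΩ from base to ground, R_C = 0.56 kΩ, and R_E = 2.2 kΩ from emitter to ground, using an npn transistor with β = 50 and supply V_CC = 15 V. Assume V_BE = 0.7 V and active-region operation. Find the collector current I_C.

Thevenize the base divider: V_Th = V_CC·R_2/(R_1+R_2) = 15×39/189 = 3.1 V, R_Th = R_1‖R_2 = 31 kΩ.
Base-emitter loop: V_Th = I_B·R_Th + V_BE + (β+1)I_B·R_E, so I_B = (3.1 − 0.7) / (31 + 51×2.2) = 0.0167 mA.
I_C = β·I_B = 50×0.0167 = 0.837 mA, and I_E = (β+1)I_B = 0.853 mA.
V_CE = V_CC − I_C·R_C − I_E·R_E = 15 − 0.837×0.56 − 0.853×2.2 = 12.7 V.
V_CE = 12.7 V > 0.2 V confirms active-region operation.

I_C ≈ 0.84 mA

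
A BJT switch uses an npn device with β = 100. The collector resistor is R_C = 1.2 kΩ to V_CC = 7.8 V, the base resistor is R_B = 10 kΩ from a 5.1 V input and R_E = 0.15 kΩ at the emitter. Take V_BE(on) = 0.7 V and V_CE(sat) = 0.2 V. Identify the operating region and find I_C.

Assume active: I_B = (5.1 − 0.7)/(10 + 101×0.15) = 0.175 mA, I_C = β·I_B = 17.5 mA.
Then V_CE = 7.8 − 17.5×1.2 − 17.7×0.15 = -15.8 V < 0.2 V — the active assumption fails.
Re-solve with V_CE = 0.2 V. KCL at the emitter: V_E/R_E = (V_BB−0.7−V_E)/R_B + (V_CC−0.2−V_E)/R_C, giving V_E = 0.891 V.
I_C = (V_CC − 0.2 − V_E)/R_C = (7.6 − 0.891)/1.2 = 5.59 mA.
Check: I_B = (4.4 − 0.891)/10 = 0.351 mA, and β·I_B = 35.1 mA > I_C, confirming saturation.

saturation; I_C ≈ 5.6 mA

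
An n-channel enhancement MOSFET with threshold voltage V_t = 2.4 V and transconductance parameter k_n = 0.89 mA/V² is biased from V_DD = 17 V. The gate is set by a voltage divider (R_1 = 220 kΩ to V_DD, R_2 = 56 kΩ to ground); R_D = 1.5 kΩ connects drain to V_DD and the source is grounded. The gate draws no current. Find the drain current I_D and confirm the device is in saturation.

I_D ≈ 0.49 mA

V_G = V_DD·R_2/(R_1+R_2) = 17×56/276 = 3.45 V. With the source grounded, V_GS = V_G = 3.45 V.
Assume saturation: I_D = (k_n/2)(V_GS − V_t)² = (0.89/2)×(3.45 − 2.4)² = 0.445×1.05² = 0.49 mA.
V_DS = V_DD − I_D·R_D = 17 − 0.49×1.5 = 16.3 V.
Saturation requires V_DS ≥ V_GS − V_t = 1.05 V; 16.3 ≥ 1.05 ✓.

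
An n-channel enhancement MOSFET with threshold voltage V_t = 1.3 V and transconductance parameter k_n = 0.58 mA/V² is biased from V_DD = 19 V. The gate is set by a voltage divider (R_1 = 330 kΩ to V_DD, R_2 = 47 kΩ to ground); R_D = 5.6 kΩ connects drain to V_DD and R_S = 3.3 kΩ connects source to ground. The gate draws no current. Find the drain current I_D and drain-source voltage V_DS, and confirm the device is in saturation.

I_D ≈ 0.12 mA, V_DS ≈ 18 V

V_G = V_DD·R_2/(R_1+R_2) = 19×47/377 = 2.37 V.
Assume saturation: I_D = (k_n/2)(V_GS − V_t)² with V_GS = V_G − I_D·R_S = 2.37 − 3.3·I_D.
Substituting gives 3.16·I_D² − 3.05·I_D + 0.331 = 0, with roots I_D = 0.125 or 0.839 mA.
The root I_D = 0.839 mA gives V_GS = -0.401 V ≤ V_t, so take I_D = 0.125 mA.
Then V_GS = 1.96 V and V_DS = V_DD − I_D(R_D+R_S) = 19 − 0.125×8.9 = 17.9 V.
Saturation requires V_DS ≥ V_GS − V_t = 0.656 V; 17.9 ≥ 0.656 ✓.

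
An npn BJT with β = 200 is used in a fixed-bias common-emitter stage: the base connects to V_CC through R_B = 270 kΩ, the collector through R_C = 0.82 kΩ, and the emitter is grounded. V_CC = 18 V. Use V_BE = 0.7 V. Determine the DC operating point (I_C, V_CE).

I_C ≈ 13 mA, V_CE ≈ 7.5 V

Base loop: V_CC = I_B·R_B + V_BE, so I_B = (18 − 0.7)/270 kΩ = 0.0641 mA.
In the active region I_C = β·I_B = 200 × 0.0641 = 12.8 mA.
Collector loop: V_CE = V_CC − I_C·R_C = 18 − 12.8×0.82 = 7.49 V.
Since V_CE = 7.49 V > V_CE(sat) ≈ 0.2 V, the transistor is in the active region as assumed.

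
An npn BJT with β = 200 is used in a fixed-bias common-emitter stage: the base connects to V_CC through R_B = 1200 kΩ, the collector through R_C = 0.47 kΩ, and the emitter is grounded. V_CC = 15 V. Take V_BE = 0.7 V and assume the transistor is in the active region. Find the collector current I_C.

I_C ≈ 2.4 mA

Base loop: V_CC = I_B·R_B + V_BE, so I_B = (15 − 0.7)/1200 kΩ = 0.0119 mA.
In the active region I_C = β·I_B = 200 × 0.0119 = 2.38 mA.
Collector loop: V_CE = V_CC − I_C·R_C = 15 − 2.38×0.47 = 13.9 V.
Since V_CE = 13.9 V > V_CE(sat) ≈ 0.2 V, the transistor is in the active region as assumed.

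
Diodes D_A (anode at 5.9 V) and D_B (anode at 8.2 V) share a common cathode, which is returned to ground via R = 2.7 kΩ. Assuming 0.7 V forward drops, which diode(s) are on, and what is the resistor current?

Assume both conduct. Then node N would need to be at both 5.9−0.7 = 5.2 V and 8.2−0.7 = 7.5 V, which is impossible.
Assume only D_B conducts: V_N = 8.2 − 0.7 = 7.5 V, so I_R = 7.5/2.7 = 2.78 mA.
Check D_A: its anode-to-cathode voltage is 5.9 − 7.5 = -1.6 V < 0.7 V, so it is off. The assumption is consistent.

Only D_B conducts; I_R ≈ 2.8 mA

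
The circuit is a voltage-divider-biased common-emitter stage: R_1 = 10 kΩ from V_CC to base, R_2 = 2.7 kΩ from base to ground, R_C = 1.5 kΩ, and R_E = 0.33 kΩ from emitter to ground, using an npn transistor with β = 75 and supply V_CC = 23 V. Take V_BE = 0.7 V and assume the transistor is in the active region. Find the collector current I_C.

Thevenize the base divider: V_Th = V_CC·R_2/(R_1+R_2) = 23×2.7/12.7 = 4.89 V, R_Th = R_1‖R_2 = 2.13 kΩ.
Base-emitter loop: V_Th = I_B·R_Th + V_BE + (β+1)I_B·R_E, so I_B = (4.89 − 0.7) / (2.13 + 76×0.33) = 0.154 mA.
I_C = β·I_B = 75×0.154 = 11.6 mA, and I_E = (β+1)I_B = 11.7 mA.
V_CE = V_CC − I_C·R_C − I_E·R_E = 23 − 11.6×1.5 − 11.7×0.33 = 1.81 V.
V_CE = 1.81 V > 0.2 V confirms active-region operation.

I_C ≈ 12 mA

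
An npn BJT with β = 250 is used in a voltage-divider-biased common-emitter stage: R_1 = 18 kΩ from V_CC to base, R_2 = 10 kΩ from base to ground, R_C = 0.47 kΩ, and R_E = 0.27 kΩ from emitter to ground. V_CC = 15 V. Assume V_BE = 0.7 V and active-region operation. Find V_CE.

Thevenize the base divider: V_Th = V_CC·R_2/(R_1+R_2) = 15×10/28 = 5.36 V, R_Th = R_1‖R_2 = 6.43 kΩ.
Base-emitter loop: V_Th = I_B·R_Th + V_BE + (β+1)I_B·R_E, so I_B = (5.36 − 0.7) / (6.43 + 251×0.27) = 0.0628 mA.
I_C = β·I_B = 250×0.0628 = 15.7 mA, and I_E = (β+1)I_B = 15.8 mA.
V_CE = V_CC − I_C·R_C − I_E·R_E = 15 − 15.7×0.47 − 15.8×0.27 = 3.37 V.
V_CE = 3.37 V > 0.2 V confirms active-region operation.

V_CE ≈ 3.4 V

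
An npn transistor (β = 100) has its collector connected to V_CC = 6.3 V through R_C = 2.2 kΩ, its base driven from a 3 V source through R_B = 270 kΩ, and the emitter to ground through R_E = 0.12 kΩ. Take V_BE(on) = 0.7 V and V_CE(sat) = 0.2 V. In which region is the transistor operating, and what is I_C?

active; I_C ≈ 0.82 mA

Assume active. Base-emitter loop: I_B = (V_BB − V_BE)/(R_B + (β+1)R_E) = (3 − 0.7)/(270 + 101×0.12) = 0.00815 mA.
I_C = β·I_B = 100×0.00815 = 0.815 mA.
V_CE = V_CC − I_C·R_C − I_E·R_E = 6.3 − 0.815×2.2 − 0.823×0.12 = 4.41 V > V_CE(sat), so the active-region assumption holds.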